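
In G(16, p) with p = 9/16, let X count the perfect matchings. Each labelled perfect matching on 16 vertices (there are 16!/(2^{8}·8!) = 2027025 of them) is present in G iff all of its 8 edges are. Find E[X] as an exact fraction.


K_16 has 16!/(2^{8}·8!) = 2027025 labelled perfect matchings.
For each such perfect matching H, let X_H = 1 if all 8 edges of H are present in G. Then P[X_H = 1] = p^{8} = (9/16)^{8} = 43046721/4294967296.
Summing the indicators: E[X] = Σ_H E[X_H] = 2027025 · p^{8} = 2027025 · 43046721/4294967296 = 87256779635025/4294967296.
Numerically: E[X] ≈ 20316.

E[X] = 2027025 · (9/16)^{8} = 87256779635025/4294967296 ≈ 20316.


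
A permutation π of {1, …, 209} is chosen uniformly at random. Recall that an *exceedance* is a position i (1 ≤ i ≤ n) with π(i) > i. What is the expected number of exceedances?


Write X = Σ_{i=1}^{209} X_i, where X_i = 1_{π(i) > i}.
For each fixed i, π(i) is uniform over {1, …, 209} (marginal of a uniform permutation), so P[π(i) > i] = (n − i)/n. Summing: Σ_{i=1}^{209} (n − i)/n = (0 + 1 + … + 208)/209 = 209(209 − 1)/(2·209) = (209 − 1)/2.
Hence E[X] = Σ_{i=1}^{209} (209 − i)/209 = 104 ≈ 104.0000.

E[X] = 104 = 104.0000.


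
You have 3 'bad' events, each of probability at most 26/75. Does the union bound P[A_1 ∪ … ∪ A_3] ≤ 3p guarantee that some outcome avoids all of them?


Union bound: P[∪_{i=1}^{3} A_i] ≤ Σ_i P[A_i] ≤ 3·p = 3·(26/75) = 26/25.
Numerically: 26/25 ≈ 1.04000.
Is 26/25 < 1? NO.
Since the bound 26/25 is ≥ 1, the union bound is uninformative here; it does NOT by itself certify existence.

3·p = 26/25 ≈ 1.04000; existence NOT certified by the union bound.


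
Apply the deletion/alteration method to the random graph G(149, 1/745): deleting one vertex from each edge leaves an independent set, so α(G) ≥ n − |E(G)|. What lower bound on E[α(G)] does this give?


E[|E(G)|] = C(149, 2)·p = 11026 · (1/745) = 74/5.
E[α(G)] ≥ n − E[|E(G)|] = 149 − 74/5 = 671/5.
Numerically: ≈ 134.20000.
(This is only a lower bound; the true E[α(G)] may be larger.)

E[α(G)] ≥ 671/5 ≈ 134.20000.


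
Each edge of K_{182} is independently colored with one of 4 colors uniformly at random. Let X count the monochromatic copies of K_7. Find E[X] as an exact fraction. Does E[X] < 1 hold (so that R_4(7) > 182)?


E[X] = C(182, 7) · 4^{1 − 21} = 1167752750736 · 4^{−20} = 1167752750736/1099511627776.
As a reduced fraction: E[X] = 72984546921/68719476736 ≈ 1.062065.
Is E[X] < 1? NO.
Since E[X] ≥ 1, the first-moment bound is inconclusive at n = 182; it does NOT by itself certify R_4(7) > 182.

E[X] = 72984546921/68719476736 ≈ 1.062065; E[X] ≥ 1; first-moment method inconclusive here.


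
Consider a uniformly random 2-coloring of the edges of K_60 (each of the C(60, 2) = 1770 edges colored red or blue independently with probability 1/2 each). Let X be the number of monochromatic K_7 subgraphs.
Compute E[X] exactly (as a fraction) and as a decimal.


Let X = Σ_S X_S over the C(60, 7) = 386206920 subsets S of size 7, where X_S = 1 if the K_7 on S is monochromatic.
For a fixed S, the K_7 on S has C(7, 2) = 21 edges. P[all 21 edges red] = (1/2)^21, and likewise for blue, so P[monochromatic] = 2·(1/2)^21 = 2^{1 − 21} = 1/1048576.
By linearity of expectation: E[X] = C(60, 7) · 2^{1 − 21} = 386206920 · 1/1048576 = 48275865/131072.
Numerically: E[X] ≈ 368.31562.

E[X] = C(60,7)·2^(1−C(7,2)) = 48275865/131072 ≈ 368.31562.


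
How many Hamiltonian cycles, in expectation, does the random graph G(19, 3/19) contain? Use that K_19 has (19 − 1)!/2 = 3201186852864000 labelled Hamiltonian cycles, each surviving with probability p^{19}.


K_19 has (19 − 1)!/2 = 3201186852864000 labelled Hamiltonian cycles.
For each such Hamiltonian cycle H, let X_H = 1 if all 19 edges of H are present in G. Then P[X_H = 1] = p^{19} = (3/19)^{19} = 1162261467/1978419655660313589123979.
Summing the indicators: E[X] = Σ_H E[X_H] = 3201186852864000 · p^{19} = 3201186852864000 · 1162261467/1978419655660313589123979 = 3720616127750825791488000/1978419655660313589123979.
Numerically: E[X] ≈ 1.8806.

E[X] = 3201186852864000 · (3/19)^{19} = 3720616127750825791488000/1978419655660313589123979 ≈ 1.8806.


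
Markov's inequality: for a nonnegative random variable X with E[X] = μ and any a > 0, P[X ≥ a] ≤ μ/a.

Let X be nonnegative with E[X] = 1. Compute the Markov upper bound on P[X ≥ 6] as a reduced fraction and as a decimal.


μ = E[X] = 1, a = 6.
Markov: P[X ≥ 6] ≤ μ/a = (1)/6 = 1/6.
Numerically: ≈ 0.16667.
(Since a = 6 > μ = 1.00000, the bound 1/6 is < 1 and informative.)

P[X ≥ 6] ≤ 1/6 ≈ 0.16667.


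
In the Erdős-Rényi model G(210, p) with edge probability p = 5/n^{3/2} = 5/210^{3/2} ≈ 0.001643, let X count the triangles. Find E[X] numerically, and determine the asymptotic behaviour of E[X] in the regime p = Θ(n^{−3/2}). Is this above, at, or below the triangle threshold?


Number of potential triangles: C(210, 3) = 1521520.
Each occurs with probability p³ ≈ (0.001643)³ ≈ 4.4353019e-09.
By linearity: E[X] = C(210, 3)·p³ ≈ 1521520 · 4.4353019e-09 ≈ 0.00675.
Since α = 3/2 > 1, p = c/n^{3/2} = o(1/n) is below the triangle threshold p ~ 1/n. Asymptotically E[X] ~ (c³/6)·n^{3(1−α)} = (5³/6)·n^{-1.5} → 0, so by Markov's inequality G has no triangles w.h.p.

E[X] ≈ 0.00675; in regime p = Θ(1/n^{3/2}) E[X] tends to 0 (below the triangle threshold p ~ 1/n).


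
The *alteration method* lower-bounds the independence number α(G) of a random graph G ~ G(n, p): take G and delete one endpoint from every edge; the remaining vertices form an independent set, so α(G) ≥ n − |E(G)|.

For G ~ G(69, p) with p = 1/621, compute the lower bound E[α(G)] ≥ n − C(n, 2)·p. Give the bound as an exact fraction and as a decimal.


E[|E(G)|] = C(69, 2)·p = 2346 · (1/621) = 34/9.
E[α(G)] ≥ n − E[|E(G)|] = 69 − 34/9 = 587/9.
Numerically: ≈ 65.222222.
(This is only a lower bound; the true E[α(G)] may be larger.)

E[α(G)] ≥ 587/9 ≈ 65.222222.


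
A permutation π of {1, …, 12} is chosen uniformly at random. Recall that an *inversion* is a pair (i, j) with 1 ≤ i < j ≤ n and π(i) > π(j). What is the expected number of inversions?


Write X = Σ X_I over the C(12, 2) = 66 pairs i < j, with X_I the indicator of one inversion.
There are 66 indicators.
For each fixed pair i < j, the values π(i) and π(j) are two distinct elements of {1, …, 12} in uniformly random order; by symmetry P[π(i) > π(j)] = 1/2.
By linearity: E[X] = 66 · (1/2) = C(12, 2) · (1/2) = 66/2 = 33 ≈ 33.000000.

E[X] = 33 = 33.000000.


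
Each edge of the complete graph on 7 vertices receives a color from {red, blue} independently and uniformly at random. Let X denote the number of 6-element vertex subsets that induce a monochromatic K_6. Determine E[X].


Let X = Σ_S X_S over the C(7, 6) = 7 subsets S of size 6, where X_S = 1 if the K_6 on S is monochromatic.
For a fixed S, the K_6 on S has C(6, 2) = 15 edges. P[all 15 edges red] = (1/2)^15, and likewise for blue, so P[monochromatic] = 2·(1/2)^15 = 2^{1 − 15} = 1/16384.
By linearity: E[X] = C(7, 6) · 2^{1 − 15} = 7 · 1/16384 = 7/16384.
Numerically: E[X] ≈ 0.000.

E[X] = C(7,6)·2^(1−C(6,2)) = 7/16384 ≈ 0.000.


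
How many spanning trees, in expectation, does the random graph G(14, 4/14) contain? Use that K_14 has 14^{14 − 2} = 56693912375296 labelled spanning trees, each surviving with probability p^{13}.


K_14 has 14^{14 − 2} = 56693912375296 labelled spanning trees.
For each such spanning tree H, let X_H = 1 if all 13 edges of H are present in G. Then P[X_H = 1] = p^{13} = (2/7)^{13} = 8192/96889010407.
Summing the indicators: E[X] = Σ_H E[X_H] = 56693912375296 · p^{13} = 56693912375296 · 8192/96889010407 = 33554432/7.
Numerically: E[X] ≈ 4.79349e+06.

E[X] = 56693912375296 · (2/7)^{13} = 33554432/7 ≈ 4.79349e+06.


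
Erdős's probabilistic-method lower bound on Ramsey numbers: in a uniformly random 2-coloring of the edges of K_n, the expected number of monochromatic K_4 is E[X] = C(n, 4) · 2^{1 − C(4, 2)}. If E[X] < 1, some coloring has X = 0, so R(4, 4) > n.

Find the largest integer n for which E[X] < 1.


We need C(n, 4) · 2^{1 − 6} < 1, i.e. C(n, 4) < 2^{6 − 1} = 32.
Check values of n near the boundary:
  n = 4: C(4, 4) = 1; 1 < 32? YES
  n = 5: C(5, 4) = 5; 5 < 32? YES
  n = 6: C(6, 4) = 15; 15 < 32? YES
  n = 7: C(7, 4) = 35; 35 < 32? NO
The largest n with C(n, 4) < 32 is n = 6 (where E[X] = 15/32 ≈ 0.4687500). Hence R(4, 4) > 6, i.e. R(4, 4) ≥ 7.

Largest n = 6; hence R(4, 4) > 6.


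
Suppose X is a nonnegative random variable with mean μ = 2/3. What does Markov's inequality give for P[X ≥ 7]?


μ = E[X] = 2/3, a = 7.
Markov: P[X ≥ 7] ≤ μ/a = (2/3)/7 = 2/21.
Numerically: ≈ 0.095.
(Since a = 7 > μ = 0.667, the bound 2/21 is < 1 and informative.)

P[X ≥ 7] ≤ 2/21 ≈ 0.095.


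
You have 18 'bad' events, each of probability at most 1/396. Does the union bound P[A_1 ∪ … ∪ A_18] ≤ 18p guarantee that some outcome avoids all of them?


Union bound: P[∪_{i=1}^{18} A_i] ≤ Σ_i P[A_i] ≤ 18·p = 18·(1/396) = 1/22.
Numerically: 1/22 ≈ 0.045.
Is 1/22 < 1? YES.
Since P[∪ A_i] ≤ 1/22 < 1, the complement has P[∩ A_i^c] ≥ 1 − 1/22 = 21/22 > 0, so some outcome avoids every A_i.

18·p = 1/22 ≈ 0.045; existence CERTIFIED by the union bound.


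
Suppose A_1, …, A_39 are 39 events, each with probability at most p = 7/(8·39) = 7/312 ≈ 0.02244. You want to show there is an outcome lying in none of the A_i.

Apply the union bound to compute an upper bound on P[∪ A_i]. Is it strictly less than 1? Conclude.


Union bound: P[∪_{i=1}^{39} A_i] ≤ Σ_i P[A_i] ≤ 39·p = 39·(7/312) = 7/8.
Numerically: 7/8 ≈ 0.87500.
Is 7/8 < 1? YES.
Since P[∪ A_i] ≤ 7/8 < 1, the complement has P[∩ A_i^c] ≥ 1 − 7/8 = 1/8 > 0, so some outcome avoids every A_i.

39·p = 7/8 ≈ 0.87500; existence CERTIFIED by the union bound.


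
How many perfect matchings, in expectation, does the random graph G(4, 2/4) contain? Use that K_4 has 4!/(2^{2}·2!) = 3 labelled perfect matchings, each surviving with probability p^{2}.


K_4 has 4!/(2^{2}·2!) = 3 labelled perfect matchings.
For each such perfect matching H, let X_H = 1 if all 2 edges of H are present in G. Then P[X_H = 1] = p^{2} = (1/2)^{2} = 1/4.
Summing the indicators: E[X] = Σ_H E[X_H] = 3 · p^{2} = 3 · 1/4 = 3/4.
Numerically: E[X] ≈ 0.75.

E[X] = 3 · (1/2)^{2} = 3/4 ≈ 0.75.


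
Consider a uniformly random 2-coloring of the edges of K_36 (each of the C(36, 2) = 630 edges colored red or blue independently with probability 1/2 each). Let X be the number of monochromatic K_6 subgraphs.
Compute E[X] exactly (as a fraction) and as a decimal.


Let X = Σ_S X_S over the C(36, 6) = 1947792 subsets S of size 6, where X_S = 1 if the K_6 on S is monochromatic.
For a fixed S, the K_6 on S has C(6, 2) = 15 edges. P[all 15 edges red] = (1/2)^15, and likewise for blue, so P[monochromatic] = 2·(1/2)^15 = 2^{1 − 15} = 1/16384.
Summing: E[X] = C(36, 6) · 2^{1 − 15} = 1947792 · 1/16384 = 121737/1024.
Numerically: E[X] ≈ 118.884.

E[X] = C(36,6)·2^(1−C(6,2)) = 121737/1024 ≈ 118.884.


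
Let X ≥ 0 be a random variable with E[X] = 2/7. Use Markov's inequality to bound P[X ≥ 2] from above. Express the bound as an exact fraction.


μ = E[X] = 2/7, a = 2.
Markov: P[X ≥ 2] ≤ μ/a = (2/7)/2 = 1/7.
Numerically: ≈ 0.1429.
(Since a = 2 > μ = 0.2857, the bound 1/7 is < 1 and informative.)

P[X ≥ 2] ≤ 1/7 ≈ 0.1429.


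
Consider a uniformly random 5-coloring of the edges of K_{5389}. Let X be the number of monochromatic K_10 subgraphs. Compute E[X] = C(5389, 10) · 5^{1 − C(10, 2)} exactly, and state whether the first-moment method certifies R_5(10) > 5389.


E[X] = C(5389, 10) · 5^{1 − 45} = 5645340767466558997768874792926 · 5^{−44} = 5645340767466558997768874792926/5684341886080801486968994140625.
As a reduced fraction: E[X] = 5645340767466558997768874792926/5684341886080801486968994140625 ≈ 0.99314.
Is E[X] < 1? YES.
Since E[X] < 1, there exists a 5-coloring of K_{5389} with no monochromatic K_10; hence R_5(10) > 5389.

E[X] = 5645340767466558997768874792926/5684341886080801486968994140625 ≈ 0.99314; E[X] < 1, so R_5(10) > 5389.


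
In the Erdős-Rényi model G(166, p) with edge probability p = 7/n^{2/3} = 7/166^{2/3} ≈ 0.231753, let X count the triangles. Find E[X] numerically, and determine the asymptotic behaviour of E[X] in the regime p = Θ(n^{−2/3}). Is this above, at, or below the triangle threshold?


Number of potential triangles: C(166, 3) = 748660.
Each occurs with probability p³ ≈ (0.231753)³ ≈ 1.24473799e-02.
By linearity: E[X] = C(166, 3)·p³ ≈ 748660 · 1.24473799e-02 ≈ 9318.855422.
Since α = 2/3 < 1, p = c/n^{2/3} ≫ 1/n is above the triangle threshold p ~ 1/n. Asymptotically E[X] ~ (c³/6)·n^{3(1−α)} = (7³/6)·n^{1} → ∞; triangles are abundant w.h.p.

E[X] ≈ 9318.855422; in regime p = Θ(1/n^{2/3}) E[X] diverges (above the triangle threshold p ~ 1/n).


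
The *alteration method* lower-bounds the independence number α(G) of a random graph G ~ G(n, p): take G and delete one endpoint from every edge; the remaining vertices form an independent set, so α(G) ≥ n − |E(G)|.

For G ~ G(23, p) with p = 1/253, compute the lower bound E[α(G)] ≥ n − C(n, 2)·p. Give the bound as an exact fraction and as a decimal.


E[|E(G)|] = C(23, 2)·p = 253 · (1/253) = 1.
E[α(G)] ≥ n − E[|E(G)|] = 23 − 1 = 22.
Numerically: ≈ 22.00000.
(This is only a lower bound; the true E[α(G)] may be larger.)

E[α(G)] ≥ 22 ≈ 22.00000.


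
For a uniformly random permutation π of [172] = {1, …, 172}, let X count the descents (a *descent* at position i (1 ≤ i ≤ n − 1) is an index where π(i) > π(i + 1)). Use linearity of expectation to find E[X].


Write X = Σ X_I over i = 1, …, 171, with X_I the indicator of one descent.
There are 171 indicators.
For each fixed i, the pair (π(i), π(i+1)) is a uniformly random ordered pair of distinct values from {1, …, 172}; by symmetry P[π(i) > π(i+1)] = 1/2.
By linearity: E[X] = 171 · (1/2) = (172 − 1) · (1/2) = 171/2 ≈ 85.500000.

E[X] = 171/2 = 85.500000.


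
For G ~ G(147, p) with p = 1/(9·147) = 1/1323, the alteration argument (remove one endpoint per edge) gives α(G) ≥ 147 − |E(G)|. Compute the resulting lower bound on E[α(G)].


E[|E(G)|] = C(147, 2)·p = 10731 · (1/1323) = 73/9.
E[α(G)] ≥ n − E[|E(G)|] = 147 − 73/9 = 1250/9.
Numerically: ≈ 138.889.
(This is only a lower bound; the true E[α(G)] may be larger.)

E[α(G)] ≥ 1250/9 ≈ 138.889.


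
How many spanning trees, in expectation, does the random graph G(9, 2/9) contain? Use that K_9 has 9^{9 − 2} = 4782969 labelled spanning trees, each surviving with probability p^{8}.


K_9 has 9^{9 − 2} = 4782969 labelled spanning trees.
For each such spanning tree H, let X_H = 1 if all 8 edges of H are present in G. Then P[X_H = 1] = p^{8} = (2/9)^{8} = 256/43046721.
By linearity of expectation: E[X] = Σ_H E[X_H] = 4782969 · p^{8} = 4782969 · 256/43046721 = 256/9.
Numerically: E[X] ≈ 28.444.

E[X] = 4782969 · (2/9)^{8} = 256/9 ≈ 28.444.


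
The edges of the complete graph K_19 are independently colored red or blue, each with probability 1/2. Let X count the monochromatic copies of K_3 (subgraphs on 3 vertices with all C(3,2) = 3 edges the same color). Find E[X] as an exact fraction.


Let X = Σ_S X_S over the C(19, 3) = 969 subsets S of size 3, where X_S = 1 if the K_3 on S is monochromatic.
For a fixed S, the K_3 on S has C(3, 2) = 3 edges. P[all 3 edges red] = (1/2)^3, and likewise for blue, so P[monochromatic] = 2·(1/2)^3 = 2^{1 − 3} = 1/4.
By linearity of expectation: E[X] = C(19, 3) · 2^{1 − 3} = 969 · 1/4 = 969/4.
Numerically: E[X] ≈ 242.250000.

E[X] = C(19,3)·2^(1−C(3,2)) = 969/4 ≈ 242.250000.


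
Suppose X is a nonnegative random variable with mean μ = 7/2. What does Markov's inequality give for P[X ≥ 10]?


μ = E[X] = 7/2, a = 10.
Markov: P[X ≥ 10] ≤ μ/a = (7/2)/10 = 7/20.
Numerically: ≈ 0.350000.
(Since a = 10 > μ = 3.500000, the bound 7/20 is < 1 and informative.)

P[X ≥ 10] ≤ 7/20 ≈ 0.350000.


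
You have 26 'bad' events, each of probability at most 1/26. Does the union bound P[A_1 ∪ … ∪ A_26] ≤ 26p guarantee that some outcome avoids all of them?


Union bound: P[∪_{i=1}^{26} A_i] ≤ Σ_i P[A_i] ≤ 26·p = 26·(1/26) = 1.
Numerically: 1 ≈ 1.0000000.
Is 1 < 1? NO.
Since the bound 1 is ≥ 1, the union bound is uninformative here; it does NOT by itself certify existence.

26·p = 1 ≈ 1.0000000; existence NOT certified by the union bound.


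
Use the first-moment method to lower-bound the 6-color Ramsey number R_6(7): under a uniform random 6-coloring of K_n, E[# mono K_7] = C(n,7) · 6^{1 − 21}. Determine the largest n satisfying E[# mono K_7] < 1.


We need C(n, 7) · 6^{1 − 21} < 1, i.e. C(n, 7) < 6^{21 − 1} = 3656158440062976.
Check values of n near the boundary:
  n = 563: C(563, 7) = 3426622515769596; 3426622515769596 < 3656158440062976? YES
  n = 564: C(564, 7) = 3469685994423792; 3469685994423792 < 3656158440062976? YES
  n = 565: C(565, 7) = 3513212521235560; 3513212521235560 < 3656158440062976? YES
  n = 566: C(566, 7) = 3557206237959440; 3557206237959440 < 3656158440062976? YES
  n = 567: C(567, 7) = 3601671315933933; 3601671315933933 < 3656158440062976? YES
  n = 568: C(568, 7) = 3646611956239704; 3646611956239704 < 3656158440062976? YES
  n = 569: C(569, 7) = 3692032389858348; 3692032389858348 < 3656158440062976? NO
The largest n with C(n, 7) < 3656158440062976 is n = 568 (where E[X] = 16882462760369/16926659444736 ≈ 0.997389). Hence R_6(7) > 568, i.e. R_6(7) ≥ 569.

Largest n = 568; hence R_6(7) > 568.


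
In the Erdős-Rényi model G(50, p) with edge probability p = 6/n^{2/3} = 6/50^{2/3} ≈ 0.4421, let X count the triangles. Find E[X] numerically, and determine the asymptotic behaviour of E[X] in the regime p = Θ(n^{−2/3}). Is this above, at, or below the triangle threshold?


Number of potential triangles: C(50, 3) = 19600.
Each occurs with probability p³ ≈ (0.4421)³ ≈ 8.640000e-02.
By linearity: E[X] = C(50, 3)·p³ ≈ 19600 · 8.640000e-02 ≈ 1693.4400.
Since α = 2/3 < 1, p = c/n^{2/3} ≫ 1/n is above the triangle threshold p ~ 1/n. Asymptotically E[X] ~ (c³/6)·n^{3(1−α)} = (6³/6)·n^{1} → ∞; triangles are abundant w.h.p.

E[X] ≈ 1693.4400; in regime p = Θ(1/n^{2/3}) E[X] diverges (above the triangle threshold p ~ 1/n).


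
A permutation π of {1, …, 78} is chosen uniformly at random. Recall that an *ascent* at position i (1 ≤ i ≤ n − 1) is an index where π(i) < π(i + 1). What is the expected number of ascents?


Write X = Σ X_I over i = 1, …, 77, with X_I the indicator of one ascent.
There are 77 indicators.
For each fixed i, the pair (π(i), π(i+1)) is a uniformly random ordered pair of distinct values from {1, …, 78}; by symmetry P[π(i) < π(i+1)] = 1/2.
By linearity: E[X] = 77 · (1/2) = (78 − 1) · (1/2) = 77/2 ≈ 38.500.

E[X] = 77/2 = 38.500.


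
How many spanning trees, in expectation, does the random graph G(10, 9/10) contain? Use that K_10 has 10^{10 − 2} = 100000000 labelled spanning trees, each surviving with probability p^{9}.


K_10 has 10^{10 − 2} = 100000000 labelled spanning trees.
For each such spanning tree H, let X_H = 1 if all 9 edges of H are present in G. Then P[X_H = 1] = p^{9} = (9/10)^{9} = 387420489/1000000000.
By linearity of expectation: E[X] = Σ_H E[X_H] = 100000000 · p^{9} = 100000000 · 387420489/1000000000 = 387420489/10.
Numerically: E[X] ≈ 3.8742e+07.

E[X] = 100000000 · (9/10)^{9} = 387420489/10 ≈ 3.8742e+07.


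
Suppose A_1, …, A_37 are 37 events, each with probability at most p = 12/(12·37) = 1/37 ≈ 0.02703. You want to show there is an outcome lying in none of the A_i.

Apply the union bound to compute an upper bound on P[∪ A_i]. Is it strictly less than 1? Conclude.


Union bound: P[∪_{i=1}^{37} A_i] ≤ Σ_i P[A_i] ≤ 37·p = 37·(1/37) = 1.
Numerically: 1 ≈ 1.00000.
Is 1 < 1? NO.
Since the bound 1 is ≥ 1, the union bound is uninformative here; it does NOT by itself certify existence.

37·p = 1 ≈ 1.00000; existence NOT certified by the union bound.


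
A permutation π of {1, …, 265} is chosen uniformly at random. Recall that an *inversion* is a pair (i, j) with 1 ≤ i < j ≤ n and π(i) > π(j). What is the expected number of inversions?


Write X = Σ X_I over the C(265, 2) = 34980 pairs i < j, with X_I the indicator of one inversion.
There are 34980 indicators.
For each fixed pair i < j, the values π(i) and π(j) are two distinct elements of {1, …, 265} in uniformly random order; by symmetry P[π(i) > π(j)] = 1/2.
By linearity: E[X] = 34980 · (1/2) = C(265, 2) · (1/2) = 34980/2 = 17490 ≈ 17490.000000.

E[X] = 17490 = 17490.000000.


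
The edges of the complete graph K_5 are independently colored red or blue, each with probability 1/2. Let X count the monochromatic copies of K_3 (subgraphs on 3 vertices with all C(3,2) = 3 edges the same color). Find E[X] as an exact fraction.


Let X = Σ_S X_S over the C(5, 3) = 10 subsets S of size 3, where X_S = 1 if the K_3 on S is monochromatic.
For a fixed S, the K_3 on S has C(3, 2) = 3 edges. P[all 3 edges red] = (1/2)^3, and likewise for blue, so P[monochromatic] = 2·(1/2)^3 = 2^{1 − 3} = 1/4.
Summing: E[X] = C(5, 3) · 2^{1 − 3} = 10 · 1/4 = 5/2.
Numerically: E[X] ≈ 2.5000.

E[X] = C(5,3)·2^(1−C(3,2)) = 5/2 ≈ 2.5000.


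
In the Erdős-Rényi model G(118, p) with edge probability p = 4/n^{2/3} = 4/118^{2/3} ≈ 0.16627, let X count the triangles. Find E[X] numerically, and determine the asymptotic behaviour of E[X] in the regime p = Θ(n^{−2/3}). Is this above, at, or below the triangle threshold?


Number of potential triangles: C(118, 3) = 266916.
Each occurs with probability p³ ≈ (0.16627)³ ≈ 4.5963804e-03.
By linearity: E[X] = C(118, 3)·p³ ≈ 266916 · 4.5963804e-03 ≈ 1226.84746.
Since α = 2/3 < 1, p = c/n^{2/3} ≫ 1/n is above the triangle threshold p ~ 1/n. Asymptotically E[X] ~ (c³/6)·n^{3(1−α)} = (4³/6)·n^{1} → ∞; triangles are abundant w.h.p.

E[X] ≈ 1226.84746; in regime p = Θ(1/n^{2/3}) E[X] diverges (above the triangle threshold p ~ 1/n).


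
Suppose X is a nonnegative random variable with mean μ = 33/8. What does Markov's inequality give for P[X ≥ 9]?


μ = E[X] = 33/8, a = 9.
Markov: P[X ≥ 9] ≤ μ/a = (33/8)/9 = 11/24.
Numerically: ≈ 0.45833.
(Since a = 9 > μ = 4.12500, the bound 11/24 is < 1 and informative.)

P[X ≥ 9] ≤ 11/24 ≈ 0.45833.


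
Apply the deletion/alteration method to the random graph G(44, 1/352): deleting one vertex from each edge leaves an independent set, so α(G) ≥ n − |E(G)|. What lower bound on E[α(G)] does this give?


E[|E(G)|] = C(44, 2)·p = 946 · (1/352) = 43/16.
E[α(G)] ≥ n − E[|E(G)|] = 44 − 43/16 = 661/16.
Numerically: ≈ 41.312500.
(This is only a lower bound; the true E[α(G)] may be larger.)

E[α(G)] ≥ 661/16 ≈ 41.312500.


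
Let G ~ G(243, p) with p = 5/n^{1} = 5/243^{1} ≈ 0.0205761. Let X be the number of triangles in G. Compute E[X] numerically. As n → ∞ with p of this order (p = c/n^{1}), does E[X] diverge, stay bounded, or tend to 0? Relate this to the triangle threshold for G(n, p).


Number of potential triangles: C(243, 3) = 2362041.
Each occurs with probability p³ ≈ (0.0205761)³ ≈ 8.71146492e-06.
By linearity: E[X] = C(243, 3)·p³ ≈ 2362041 · 8.71146492e-06 ≈ 20.576837.
Here α = 1, so p = 5/n is exactly at the triangle threshold p ~ 1/n. Asymptotically E[X] → c³/6 = 5³/6 = 125/6 ≈ 20.833333, a bounded constant. In this regime the triangle count is asymptotically Poisson(c³/6).

E[X] ≈ 20.576837; in regime p = Θ(1/n^{1}) E[X] stays bounded (at the triangle threshold p ~ 1/n).


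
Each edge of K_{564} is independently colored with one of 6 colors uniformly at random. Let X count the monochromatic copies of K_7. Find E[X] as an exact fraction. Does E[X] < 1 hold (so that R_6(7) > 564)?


E[X] = C(564, 7) · 6^{1 − 21} = 3469685994423792 · 6^{−20} = 3469685994423792/3656158440062976.
As a reduced fraction: E[X] = 24095041627943/25389989167104 ≈ 0.948998.
Is E[X] < 1? YES.
Since E[X] < 1, there exists a 6-coloring of K_{564} with no monochromatic K_7; hence R_6(7) > 564.

E[X] = 24095041627943/25389989167104 ≈ 0.948998; E[X] < 1, so R_6(7) > 564.


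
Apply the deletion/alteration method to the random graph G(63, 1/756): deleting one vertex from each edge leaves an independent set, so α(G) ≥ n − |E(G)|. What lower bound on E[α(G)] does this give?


E[|E(G)|] = C(63, 2)·p = 1953 · (1/756) = 31/12.
E[α(G)] ≥ n − E[|E(G)|] = 63 − 31/12 = 725/12.
Numerically: ≈ 60.41667.
(This is only a lower bound; the true E[α(G)] may be larger.)

E[α(G)] ≥ 725/12 ≈ 60.41667.


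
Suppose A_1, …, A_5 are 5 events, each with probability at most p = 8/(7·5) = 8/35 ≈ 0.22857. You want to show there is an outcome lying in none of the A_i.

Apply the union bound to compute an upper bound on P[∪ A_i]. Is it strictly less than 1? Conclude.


Union bound: P[∪_{i=1}^{5} A_i] ≤ Σ_i P[A_i] ≤ 5·p = 5·(8/35) = 8/7.
Numerically: 8/7 ≈ 1.14286.
Is 8/7 < 1? NO.
Since the bound 8/7 is ≥ 1, the union bound is uninformative here; it does NOT by itself certify existence.

5·p = 8/7 ≈ 1.14286; existence NOT certified by the union bound.


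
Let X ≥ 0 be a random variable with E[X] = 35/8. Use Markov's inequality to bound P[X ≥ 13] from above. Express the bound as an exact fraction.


μ = E[X] = 35/8, a = 13.
Markov: P[X ≥ 13] ≤ μ/a = (35/8)/13 = 35/104.
Numerically: ≈ 0.336538.
(Since a = 13 > μ = 4.375000, the bound 35/104 is < 1 and informative.)

P[X ≥ 13] ≤ 35/104 ≈ 0.336538.


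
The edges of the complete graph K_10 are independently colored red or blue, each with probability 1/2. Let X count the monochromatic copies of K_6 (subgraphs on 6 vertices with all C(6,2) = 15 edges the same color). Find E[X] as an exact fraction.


Let X = Σ_S X_S over the C(10, 6) = 210 subsets S of size 6, where X_S = 1 if the K_6 on S is monochromatic.
For a fixed S, the K_6 on S has C(6, 2) = 15 edges. P[all 15 edges red] = (1/2)^15, and likewise for blue, so P[monochromatic] = 2·(1/2)^15 = 2^{1 − 15} = 1/16384.
By linearity of expectation: E[X] = C(10, 6) · 2^{1 − 15} = 210 · 1/16384 = 105/8192.
Numerically: E[X] ≈ 0.012817.

E[X] = C(10,6)·2^(1−C(6,2)) = 105/8192 ≈ 0.012817.


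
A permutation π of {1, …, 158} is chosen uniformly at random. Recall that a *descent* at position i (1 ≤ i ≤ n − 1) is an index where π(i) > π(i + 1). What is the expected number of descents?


Write X = Σ X_I over i = 1, …, 157, with X_I the indicator of one descent.
There are 157 indicators.
For each fixed i, the pair (π(i), π(i+1)) is a uniformly random ordered pair of distinct values from {1, …, 158}; by symmetry P[π(i) > π(i+1)] = 1/2.
By linearity: E[X] = 157 · (1/2) = (158 − 1) · (1/2) = 157/2 ≈ 78.50000.

E[X] = 157/2 = 78.50000.


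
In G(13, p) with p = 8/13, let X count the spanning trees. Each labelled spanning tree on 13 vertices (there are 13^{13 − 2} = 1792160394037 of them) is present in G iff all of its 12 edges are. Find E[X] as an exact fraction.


K_13 has 13^{13 − 2} = 1792160394037 labelled spanning trees.
For each such spanning tree H, let X_H = 1 if all 12 edges of H are present in G. Then P[X_H = 1] = p^{12} = (8/13)^{12} = 68719476736/23298085122481.
By linearity: E[X] = Σ_H E[X_H] = 1792160394037 · p^{12} = 1792160394037 · 68719476736/23298085122481 = 68719476736/13.
Numerically: E[X] ≈ 5.2861e+09.

E[X] = 1792160394037 · (8/13)^{12} = 68719476736/13 ≈ 5.2861e+09.


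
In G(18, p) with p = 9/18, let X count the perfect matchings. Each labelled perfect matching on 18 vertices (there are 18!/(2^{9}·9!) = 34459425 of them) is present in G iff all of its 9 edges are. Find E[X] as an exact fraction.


K_18 has 18!/(2^{9}·9!) = 34459425 labelled perfect matchings.
For each such perfect matching H, let X_H = 1 if all 9 edges of H are present in G. Then P[X_H = 1] = p^{9} = (1/2)^{9} = 1/512.
By linearity: E[X] = Σ_H E[X_H] = 34459425 · p^{9} = 34459425 · 1/512 = 34459425/512.
Numerically: E[X] ≈ 6.73e+04.

E[X] = 34459425 · (1/2)^{9} = 34459425/512 ≈ 6.73e+04.


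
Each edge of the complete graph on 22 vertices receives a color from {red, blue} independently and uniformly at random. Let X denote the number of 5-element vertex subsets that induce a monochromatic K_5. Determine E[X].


Let X = Σ_S X_S over the C(22, 5) = 26334 subsets S of size 5, where X_S = 1 if the K_5 on S is monochromatic.
For a fixed S, the K_5 on S has C(5, 2) = 10 edges. P[all 10 edges red] = (1/2)^10, and likewise for blue, so P[monochromatic] = 2·(1/2)^10 = 2^{1 − 10} = 1/512.
By linearity: E[X] = C(22, 5) · 2^{1 − 10} = 26334 · 1/512 = 13167/256.
Numerically: E[X] ≈ 51.43359.

E[X] = C(22,5)·2^(1−C(5,2)) = 13167/256 ≈ 51.43359.


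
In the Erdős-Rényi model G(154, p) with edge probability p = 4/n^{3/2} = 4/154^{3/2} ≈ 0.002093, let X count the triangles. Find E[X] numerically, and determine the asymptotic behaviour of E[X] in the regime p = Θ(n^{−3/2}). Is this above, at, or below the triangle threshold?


Number of potential triangles: C(154, 3) = 596904.
Each occurs with probability p³ ≈ (0.002093)³ ≈ 9.1693116e-09.
By linearity: E[X] = C(154, 3)·p³ ≈ 596904 · 9.1693116e-09 ≈ 0.00547.
Since α = 3/2 > 1, p = c/n^{3/2} = o(1/n) is below the triangle threshold p ~ 1/n. Asymptotically E[X] ~ (c³/6)·n^{3(1−α)} = (4³/6)·n^{-1.5} → 0, so by Markov's inequality G has no triangles w.h.p.

E[X] ≈ 0.00547; in regime p = Θ(1/n^{3/2}) E[X] tends to 0 (below the triangle threshold p ~ 1/n).


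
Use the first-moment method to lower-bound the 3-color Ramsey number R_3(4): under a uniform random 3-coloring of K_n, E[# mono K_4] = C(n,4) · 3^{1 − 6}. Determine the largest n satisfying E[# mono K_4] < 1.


We need C(n, 4) · 3^{1 − 6} < 1, i.e. C(n, 4) < 3^{6 − 1} = 243.
Check values of n near the boundary:
  n = 9: C(9, 4) = 126; 126 < 243? YES
  n = 10: C(10, 4) = 210; 210 < 243? YES
  n = 11: C(11, 4) = 330; 330 < 243? NO
The largest n with C(n, 4) < 243 is n = 10 (where E[X] = 70/81 ≈ 0.864). Hence R_3(4) > 10, i.e. R_3(4) ≥ 11.

Largest n = 10; hence R_3(4) > 10.


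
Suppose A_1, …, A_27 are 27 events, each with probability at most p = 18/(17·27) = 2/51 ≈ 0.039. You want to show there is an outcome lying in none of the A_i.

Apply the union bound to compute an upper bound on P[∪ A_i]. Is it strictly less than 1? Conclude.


Union bound: P[∪_{i=1}^{27} A_i] ≤ Σ_i P[A_i] ≤ 27·p = 27·(2/51) = 18/17.
Numerically: 18/17 ≈ 1.059.
Is 18/17 < 1? NO.
Since the bound 18/17 is ≥ 1, the union bound is uninformative here; it does NOT by itself certify existence.

27·p = 18/17 ≈ 1.059; existence NOT certified by the union bound.


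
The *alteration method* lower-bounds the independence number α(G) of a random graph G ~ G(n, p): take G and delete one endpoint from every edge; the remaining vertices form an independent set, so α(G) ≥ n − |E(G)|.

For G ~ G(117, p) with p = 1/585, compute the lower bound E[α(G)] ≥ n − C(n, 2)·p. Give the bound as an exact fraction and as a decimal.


E[|E(G)|] = C(117, 2)·p = 6786 · (1/585) = 58/5.
E[α(G)] ≥ n − E[|E(G)|] = 117 − 58/5 = 527/5.
Numerically: ≈ 105.40000.
(This is only a lower bound; the true E[α(G)] may be larger.)

E[α(G)] ≥ 527/5 ≈ 105.40000.


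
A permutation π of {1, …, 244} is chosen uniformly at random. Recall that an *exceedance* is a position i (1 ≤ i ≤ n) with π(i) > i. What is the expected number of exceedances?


Write X = Σ_{i=1}^{244} X_i, where X_i = 1_{π(i) > i}.
For each fixed i, π(i) is uniform over {1, …, 244} (marginal of a uniform permutation), so P[π(i) > i] = (n − i)/n. Summing: Σ_{i=1}^{244} (n − i)/n = (0 + 1 + … + 243)/244 = 244(244 − 1)/(2·244) = (244 − 1)/2.
Hence E[X] = Σ_{i=1}^{244} (244 − i)/244 = 243/2 ≈ 121.500000.

E[X] = 243/2 = 121.500000.


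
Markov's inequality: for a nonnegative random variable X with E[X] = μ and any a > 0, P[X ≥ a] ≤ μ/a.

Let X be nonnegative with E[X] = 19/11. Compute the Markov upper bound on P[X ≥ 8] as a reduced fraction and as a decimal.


μ = E[X] = 19/11, a = 8.
Markov: P[X ≥ 8] ≤ μ/a = (19/11)/8 = 19/88.
Numerically: ≈ 0.216.
(Since a = 8 > μ = 1.727, the bound 19/88 is < 1 and informative.)

P[X ≥ 8] ≤ 19/88 ≈ 0.216.


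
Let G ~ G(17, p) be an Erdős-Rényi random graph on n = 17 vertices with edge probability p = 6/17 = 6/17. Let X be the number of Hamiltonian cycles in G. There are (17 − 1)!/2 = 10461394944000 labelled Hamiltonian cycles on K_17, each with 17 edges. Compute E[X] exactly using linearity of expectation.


K_17 has (17 − 1)!/2 = 10461394944000 labelled Hamiltonian cycles.
For each such Hamiltonian cycle H, let X_H = 1 if all 17 edges of H are present in G. Then P[X_H = 1] = p^{17} = (6/17)^{17} = 16926659444736/827240261886336764177.
By linearity: E[X] = Σ_H E[X_H] = 10461394944000 · p^{17} = 10461394944000 · 16926659444736/827240261886336764177 = 177076469533971037814784000/827240261886336764177.
Numerically: E[X] ≈ 214057.

E[X] = 10461394944000 · (6/17)^{17} = 177076469533971037814784000/827240261886336764177 ≈ 214057.


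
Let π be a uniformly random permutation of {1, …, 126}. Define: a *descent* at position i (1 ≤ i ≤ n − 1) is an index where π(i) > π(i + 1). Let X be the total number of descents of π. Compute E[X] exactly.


Write X = Σ X_I over i = 1, …, 125, with X_I the indicator of one descent.
There are 125 indicators.
For each fixed i, the pair (π(i), π(i+1)) is a uniformly random ordered pair of distinct values from {1, …, 126}; by symmetry P[π(i) > π(i+1)] = 1/2.
By linearity: E[X] = 125 · (1/2) = (126 − 1) · (1/2) = 125/2 ≈ 62.500000.

E[X] = 125/2 = 62.500000.


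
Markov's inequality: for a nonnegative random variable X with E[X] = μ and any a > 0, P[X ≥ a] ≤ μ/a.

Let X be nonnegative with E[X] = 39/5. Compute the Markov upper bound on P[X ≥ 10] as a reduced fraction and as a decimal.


μ = E[X] = 39/5, a = 10.
Markov: P[X ≥ 10] ≤ μ/a = (39/5)/10 = 39/50.
Numerically: ≈ 0.780.
(Since a = 10 > μ = 7.800, the bound 39/50 is < 1 and informative.)

P[X ≥ 10] ≤ 39/50 ≈ 0.780.


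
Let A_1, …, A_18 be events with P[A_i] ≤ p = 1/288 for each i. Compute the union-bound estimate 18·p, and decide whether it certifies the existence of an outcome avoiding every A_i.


Union bound: P[∪_{i=1}^{18} A_i] ≤ Σ_i P[A_i] ≤ 18·p = 18·(1/288) = 1/16.
Numerically: 1/16 ≈ 0.06250.
Is 1/16 < 1? YES.
Since P[∪ A_i] ≤ 1/16 < 1, the complement has P[∩ A_i^c] ≥ 1 − 1/16 = 15/16 > 0, so some outcome avoids every A_i.

18·p = 1/16 ≈ 0.06250; existence CERTIFIED by the union bound.


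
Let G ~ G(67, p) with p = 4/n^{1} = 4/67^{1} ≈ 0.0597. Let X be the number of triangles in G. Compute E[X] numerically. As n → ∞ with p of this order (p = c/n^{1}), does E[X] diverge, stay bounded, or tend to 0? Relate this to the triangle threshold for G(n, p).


Number of potential triangles: C(67, 3) = 47905.
Each occurs with probability p³ ≈ (0.0597)³ ≈ 2.12792e-04.
By linearity: E[X] = C(67, 3)·p³ ≈ 47905 · 2.12792e-04 ≈ 10.194.
Here α = 1, so p = 4/n is exactly at the triangle threshold p ~ 1/n. Asymptotically E[X] → c³/6 = 4³/6 = 32/3 ≈ 10.667, a bounded constant. In this regime the triangle count is asymptotically Poisson(c³/6).

E[X] ≈ 10.194; in regime p = Θ(1/n^{1}) E[X] stays bounded (at the triangle threshold p ~ 1/n).


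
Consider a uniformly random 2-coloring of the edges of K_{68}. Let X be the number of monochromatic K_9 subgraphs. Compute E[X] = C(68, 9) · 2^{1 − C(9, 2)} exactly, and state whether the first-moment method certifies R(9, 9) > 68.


E[X] = C(68, 9) · 2^{1 − 36} = 49280065120 · 2^{−35} = 49280065120/34359738368.
As a reduced fraction: E[X] = 1540002035/1073741824 ≈ 1.4342.
Is E[X] < 1? NO.
Since E[X] ≥ 1, the first-moment bound is inconclusive at n = 68; it does NOT by itself certify R(9, 9) > 68.

E[X] = 1540002035/1073741824 ≈ 1.4342; E[X] ≥ 1; first-moment method inconclusive here.


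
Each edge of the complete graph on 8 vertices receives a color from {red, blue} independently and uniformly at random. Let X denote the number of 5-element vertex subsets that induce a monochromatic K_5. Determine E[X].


Let X = Σ_S X_S over the C(8, 5) = 56 subsets S of size 5, where X_S = 1 if the K_5 on S is monochromatic.
For a fixed S, the K_5 on S has C(5, 2) = 10 edges. P[all 10 edges red] = (1/2)^10, and likewise for blue, so P[monochromatic] = 2·(1/2)^10 = 2^{1 − 10} = 1/512.
Summing: E[X] = C(8, 5) · 2^{1 − 10} = 56 · 1/512 = 7/64.
Numerically: E[X] ≈ 0.109375.

E[X] = C(8,5)·2^(1−C(5,2)) = 7/64 ≈ 0.109375.


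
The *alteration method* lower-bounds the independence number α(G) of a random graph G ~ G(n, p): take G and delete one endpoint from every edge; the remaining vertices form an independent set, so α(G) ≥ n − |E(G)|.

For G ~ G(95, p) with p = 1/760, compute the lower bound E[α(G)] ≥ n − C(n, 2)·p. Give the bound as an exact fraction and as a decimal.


E[|E(G)|] = C(95, 2)·p = 4465 · (1/760) = 47/8.
E[α(G)] ≥ n − E[|E(G)|] = 95 − 47/8 = 713/8.
Numerically: ≈ 89.12500.
(This is only a lower bound; the true E[α(G)] may be larger.)

E[α(G)] ≥ 713/8 ≈ 89.12500.


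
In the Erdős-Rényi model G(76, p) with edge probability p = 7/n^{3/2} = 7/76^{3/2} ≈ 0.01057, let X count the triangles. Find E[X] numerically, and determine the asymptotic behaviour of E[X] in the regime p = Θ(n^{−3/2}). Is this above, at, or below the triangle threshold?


Number of potential triangles: C(76, 3) = 70300.
Each occurs with probability p³ ≈ (0.01057)³ ≈ 1.179324e-06.
By linearity: E[X] = C(76, 3)·p³ ≈ 70300 · 1.179324e-06 ≈ 0.0829.
Since α = 3/2 > 1, p = c/n^{3/2} = o(1/n) is below the triangle threshold p ~ 1/n. Asymptotically E[X] ~ (c³/6)·n^{3(1−α)} = (7³/6)·n^{-1.5} → 0, so by Markov's inequality G has no triangles w.h.p.

E[X] ≈ 0.0829; in regime p = Θ(1/n^{3/2}) E[X] tends to 0 (below the triangle threshold p ~ 1/n).


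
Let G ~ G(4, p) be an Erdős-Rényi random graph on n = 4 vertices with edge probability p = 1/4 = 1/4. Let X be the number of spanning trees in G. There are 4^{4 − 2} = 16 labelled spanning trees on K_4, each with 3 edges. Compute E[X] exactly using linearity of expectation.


K_4 has 4^{4 − 2} = 16 labelled spanning trees.
For each such spanning tree H, let X_H = 1 if all 3 edges of H are present in G. Then P[X_H = 1] = p^{3} = (1/4)^{3} = 1/64.
By linearity of expectation: E[X] = Σ_H E[X_H] = 16 · p^{3} = 16 · 1/64 = 1/4.
Numerically: E[X] ≈ 0.25.

E[X] = 16 · (1/4)^{3} = 1/4 ≈ 0.25.


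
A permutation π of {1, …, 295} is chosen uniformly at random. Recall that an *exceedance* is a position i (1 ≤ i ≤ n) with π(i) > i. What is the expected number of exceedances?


Write X = Σ_{i=1}^{295} X_i, where X_i = 1_{π(i) > i}.
For each fixed i, π(i) is uniform over {1, …, 295} (marginal of a uniform permutation), so P[π(i) > i] = (n − i)/n. Summing: Σ_{i=1}^{295} (n − i)/n = (0 + 1 + … + 294)/295 = 295(295 − 1)/(2·295) = (295 − 1)/2.
Hence E[X] = Σ_{i=1}^{295} (295 − i)/295 = 147 ≈ 147.0000.

E[X] = 147 = 147.0000.


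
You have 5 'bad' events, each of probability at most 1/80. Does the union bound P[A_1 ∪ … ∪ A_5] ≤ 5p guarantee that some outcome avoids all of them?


Union bound: P[∪_{i=1}^{5} A_i] ≤ Σ_i P[A_i] ≤ 5·p = 5·(1/80) = 1/16.
Numerically: 1/16 ≈ 0.062.
Is 1/16 < 1? YES.
Since P[∪ A_i] ≤ 1/16 < 1, the complement has P[∩ A_i^c] ≥ 1 − 1/16 = 15/16 > 0, so some outcome avoids every A_i.

5·p = 1/16 ≈ 0.062; existence CERTIFIED by the union bound.
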